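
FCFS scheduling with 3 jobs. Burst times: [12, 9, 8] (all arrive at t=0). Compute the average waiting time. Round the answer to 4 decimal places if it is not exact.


FCFS order (as given): [12, 9, 8]
Waiting times:
  Job 1: wait = 0
  Job 2: wait = 12
  Job 3: wait = 21
Sum of waiting times = 33
Average waiting time = 33/3 = 11.0

11.0


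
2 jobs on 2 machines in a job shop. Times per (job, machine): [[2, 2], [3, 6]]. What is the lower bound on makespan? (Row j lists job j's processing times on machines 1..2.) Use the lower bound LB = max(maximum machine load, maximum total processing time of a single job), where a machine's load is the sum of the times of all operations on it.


Machine loads:
  Machine 1: 2 + 3 = 5
  Machine 2: 2 + 6 = 8
Max machine load = 8
Job totals:
  Job 1: 4
  Job 2: 9
Max job total = 9
Lower bound = max(8, 9) = 9

9


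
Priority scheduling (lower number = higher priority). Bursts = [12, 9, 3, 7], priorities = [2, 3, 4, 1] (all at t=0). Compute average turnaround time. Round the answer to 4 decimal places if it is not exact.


Sort by priority (ascending = highest first):
Order: [(1, 7), (2, 12), (3, 9), (4, 3)]
Completion times:
  Priority 1, burst=7, C=7
  Priority 2, burst=12, C=19
  Priority 3, burst=9, C=28
  Priority 4, burst=3, C=31
Average turnaround = 85/4 = 21.25

21.25


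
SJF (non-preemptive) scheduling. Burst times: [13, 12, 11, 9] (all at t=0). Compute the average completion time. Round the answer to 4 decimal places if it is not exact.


SJF order (ascending): [9, 11, 12, 13]
Completion times:
  Job 1: burst=9, C=9
  Job 2: burst=11, C=20
  Job 3: burst=12, C=32
  Job 4: burst=13, C=45
Average completion = 106/4 = 26.5

26.5


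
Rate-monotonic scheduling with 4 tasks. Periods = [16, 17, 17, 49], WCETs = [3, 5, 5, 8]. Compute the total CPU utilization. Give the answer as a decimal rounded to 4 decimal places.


Compute individual utilizations (exact fractions):
  Task 1: C/T = 3/16 (approx. 0.1875)
  Task 2: C/T = 5/17 (approx. 0.2941)
  Task 3: C/T = 5/17 (approx. 0.2941)
  Task 4: C/T = 8/49 (approx. 0.1633)
Total utilization U = 3/16 + 5/17 + 5/17 + 8/49 = 12515/13328
Rounded to 4 decimal places: U = 0.9390
RM (Liu & Layland) bound for 4 tasks = 0.756828; compare with U = 12515/13328 (approx. 0.939001)
bound < U <= 1, so the RM sufficient condition is not met (inconclusive; an exact test such as response-time analysis is needed).

0.9390


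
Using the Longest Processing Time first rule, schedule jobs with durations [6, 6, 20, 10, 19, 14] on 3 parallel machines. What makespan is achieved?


Sort jobs in decreasing order (LPT): [20, 19, 14, 10, 6, 6]
Assign each job to the least loaded machine:
  Machine 1: jobs [20, 6], load = 26
  Machine 2: jobs [19, 6], load = 25
  Machine 3: jobs [14, 10], load = 24
Makespan = max load = 26

26


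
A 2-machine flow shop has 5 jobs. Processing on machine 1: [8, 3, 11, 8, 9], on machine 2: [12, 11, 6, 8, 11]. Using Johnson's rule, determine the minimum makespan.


Apply Johnson's rule:
  Group 1 (a <= b): [(2, 3, 11), (1, 8, 12), (4, 8, 8), (5, 9, 11)]
  Group 2 (a > b): [(3, 11, 6)]
Optimal job order: [2, 1, 4, 5, 3]
Schedule:
  Job 2: M1 done at 3, M2 done at 14
  Job 1: M1 done at 11, M2 done at 26
  Job 4: M1 done at 19, M2 done at 34
  Job 5: M1 done at 28, M2 done at 45
  Job 3: M1 done at 39, M2 done at 51
Makespan = 51

51


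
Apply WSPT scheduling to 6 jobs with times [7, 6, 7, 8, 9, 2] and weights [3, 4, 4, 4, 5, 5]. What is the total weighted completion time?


Compute p/w ratios and sort ascending (WSPT): [(2, 5), (6, 4), (7, 4), (9, 5), (8, 4), (7, 3)]
Compute weighted completion times:
  Job (p=2,w=5): C=2, w*C=5*2=10
  Job (p=6,w=4): C=8, w*C=4*8=32
  Job (p=7,w=4): C=15, w*C=4*15=60
  Job (p=9,w=5): C=24, w*C=5*24=120
  Job (p=8,w=4): C=32, w*C=4*32=128
  Job (p=7,w=3): C=39, w*C=3*39=117
Total weighted completion time = 467

467


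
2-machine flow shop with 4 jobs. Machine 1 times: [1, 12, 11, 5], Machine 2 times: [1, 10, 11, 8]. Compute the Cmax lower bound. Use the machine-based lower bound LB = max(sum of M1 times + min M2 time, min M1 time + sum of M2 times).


LB1 = sum(M1 times) + min(M2 times) = 29 + 1 = 30
LB2 = min(M1 times) + sum(M2 times) = 1 + 30 = 31
Lower bound = max(LB1, LB2) = max(30, 31) = 31

31


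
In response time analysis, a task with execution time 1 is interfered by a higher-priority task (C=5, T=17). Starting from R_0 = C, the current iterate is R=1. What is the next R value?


R_next = C + ceil(R_prev / T_hp) * C_hp
ceil(1 / 17) = ceil(0.0588) = 1
Interference = 1 * 5 = 5
R_next = 1 + 5 = 6

6


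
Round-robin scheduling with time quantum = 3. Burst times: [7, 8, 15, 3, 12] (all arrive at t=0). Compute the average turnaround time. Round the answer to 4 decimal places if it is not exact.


Time quantum = 3
Execution trace:
  J1 runs 3 units, time = 3
  J2 runs 3 units, time = 6
  J3 runs 3 units, time = 9
  J4 runs 3 units, time = 12
  J5 runs 3 units, time = 15
  J1 runs 3 units, time = 18
  J2 runs 3 units, time = 21
  J3 runs 3 units, time = 24
  J5 runs 3 units, time = 27
  J1 runs 1 units, time = 28
  J2 runs 2 units, time = 30
  J3 runs 3 units, time = 33
  J5 runs 3 units, time = 36
  J3 runs 3 units, time = 39
  J5 runs 3 units, time = 42
  J3 runs 3 units, time = 45
Finish times: [28, 30, 45, 12, 42]
Average turnaround = 157/5 = 31.4

31.4


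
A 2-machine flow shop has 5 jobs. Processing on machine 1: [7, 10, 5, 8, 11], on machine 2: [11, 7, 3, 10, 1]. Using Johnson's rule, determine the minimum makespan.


Apply Johnson's rule:
  Group 1 (a <= b): [(1, 7, 11), (4, 8, 10)]
  Group 2 (a > b): [(2, 10, 7), (3, 5, 3), (5, 11, 1)]
Optimal job order: [1, 4, 2, 3, 5]
Schedule:
  Job 1: M1 done at 7, M2 done at 18
  Job 4: M1 done at 15, M2 done at 28
  Job 2: M1 done at 25, M2 done at 35
  Job 3: M1 done at 30, M2 done at 38
  Job 5: M1 done at 41, M2 done at 42
Makespan = 42

42


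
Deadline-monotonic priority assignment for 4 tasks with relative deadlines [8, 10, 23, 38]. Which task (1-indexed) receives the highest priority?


Sort tasks by relative deadline (ascending):
  Task 1: deadline = 8
  Task 2: deadline = 10
  Task 3: deadline = 23
  Task 4: deadline = 38
Priority order (highest first): [1, 2, 3, 4]
Highest priority task = 1

1


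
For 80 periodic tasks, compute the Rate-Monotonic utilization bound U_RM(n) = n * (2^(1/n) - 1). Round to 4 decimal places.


Compute 2^(1/80) = 1.0087019838
Subtract 1: 1.0087019838 - 1 = 0.0087019838
Multiply by n: 80 * 0.0087019838 = 0.6961587040
Round to 4 dp: 0.6962

0.6962


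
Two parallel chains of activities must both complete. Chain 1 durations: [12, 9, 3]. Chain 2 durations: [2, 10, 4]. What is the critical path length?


Path A total = 12 + 9 + 3 = 24
Path B total = 2 + 10 + 4 = 16
Critical path = longest path = max(24, 16) = 24

24


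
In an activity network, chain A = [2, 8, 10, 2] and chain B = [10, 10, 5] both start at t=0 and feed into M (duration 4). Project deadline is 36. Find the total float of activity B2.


Forward pass: ES(B2) = sum of predecessors on chain B = 10
EF = ES + duration = 10 + 10 = 20
Backward pass: LF(M) = deadline = 36; LS(M) = 36 - 4 = 32
LF(B2) = LS(M) - sum(successors on chain B) = 32 - 5 = 27
LS = LF - duration = 27 - 10 = 17
Total float = LS - ES = 17 - 10 = 7

7


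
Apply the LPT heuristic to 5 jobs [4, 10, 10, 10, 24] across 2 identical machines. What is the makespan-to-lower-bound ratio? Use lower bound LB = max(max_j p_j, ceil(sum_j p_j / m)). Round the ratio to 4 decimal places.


LPT order: [24, 10, 10, 10, 4]
Machine loads after assignment: [28, 30]
LPT makespan = 30
Lower bound = max(max_job, ceil(total/2)) = max(24, 29) = 29
Ratio = 30 / 29 = 1.0345

1.0345


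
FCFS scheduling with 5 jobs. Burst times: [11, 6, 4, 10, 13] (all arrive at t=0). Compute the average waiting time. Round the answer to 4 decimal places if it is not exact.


FCFS order (as given): [11, 6, 4, 10, 13]
Waiting times:
  Job 1: wait = 0
  Job 2: wait = 11
  Job 3: wait = 17
  Job 4: wait = 21
  Job 5: wait = 31
Sum of waiting times = 80
Average waiting time = 80/5 = 16.0

16.0


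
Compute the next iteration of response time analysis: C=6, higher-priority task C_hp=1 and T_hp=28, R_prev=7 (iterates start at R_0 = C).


R_next = C + ceil(R_prev / T_hp) * C_hp
ceil(7 / 28) = ceil(0.25) = 1
Interference = 1 * 1 = 1
R_next = 6 + 1 = 7
R_next = R_prev, so the iteration has converged (response time = 7).

7


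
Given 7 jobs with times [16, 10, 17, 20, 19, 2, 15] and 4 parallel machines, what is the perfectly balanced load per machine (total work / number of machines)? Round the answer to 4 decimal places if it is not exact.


Total processing time = 16 + 10 + 17 + 20 + 19 + 2 + 15 = 99
Number of machines = 4
Ideal balanced load = 99 / 4 = 24.75

24.75


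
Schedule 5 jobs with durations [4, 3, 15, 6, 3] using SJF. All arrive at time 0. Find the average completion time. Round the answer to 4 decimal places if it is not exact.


SJF order (ascending): [3, 3, 4, 6, 15]
Completion times:
  Job 1: burst=3, C=3
  Job 2: burst=3, C=6
  Job 3: burst=4, C=10
  Job 4: burst=6, C=16
  Job 5: burst=15, C=31
Average completion = 66/5 = 13.2

13.2


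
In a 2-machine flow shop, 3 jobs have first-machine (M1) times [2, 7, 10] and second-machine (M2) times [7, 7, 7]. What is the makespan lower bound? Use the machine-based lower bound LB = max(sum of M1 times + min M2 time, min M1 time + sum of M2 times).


LB1 = sum(M1 times) + min(M2 times) = 19 + 7 = 26
LB2 = min(M1 times) + sum(M2 times) = 2 + 21 = 23
Lower bound = max(LB1, LB2) = max(26, 23) = 26

26


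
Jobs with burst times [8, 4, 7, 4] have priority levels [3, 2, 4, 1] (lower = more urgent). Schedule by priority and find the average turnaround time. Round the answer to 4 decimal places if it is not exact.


Sort by priority (ascending = highest first):
Order: [(1, 4), (2, 4), (3, 8), (4, 7)]
Completion times:
  Priority 1, burst=4, C=4
  Priority 2, burst=4, C=8
  Priority 3, burst=8, C=16
  Priority 4, burst=7, C=23
Average turnaround = 51/4 = 12.75

12.75


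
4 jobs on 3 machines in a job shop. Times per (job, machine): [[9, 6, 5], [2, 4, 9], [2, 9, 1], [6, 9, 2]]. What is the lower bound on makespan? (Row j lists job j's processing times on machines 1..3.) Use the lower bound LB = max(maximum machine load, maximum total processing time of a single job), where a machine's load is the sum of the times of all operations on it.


Machine loads:
  Machine 1: 9 + 2 + 2 + 6 = 19
  Machine 2: 6 + 4 + 9 + 9 = 28
  Machine 3: 5 + 9 + 1 + 2 = 17
Max machine load = 28
Job totals:
  Job 1: 20
  Job 2: 15
  Job 3: 12
  Job 4: 17
Max job total = 20
Lower bound = max(28, 20) = 28

28


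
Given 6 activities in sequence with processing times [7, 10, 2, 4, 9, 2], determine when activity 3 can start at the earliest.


Activity 3 starts after activities 1 through 2 complete.
Predecessor durations: [7, 10]
ES = 7 + 10 = 17

17


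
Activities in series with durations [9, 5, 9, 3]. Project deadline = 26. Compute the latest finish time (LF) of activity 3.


LF(activity 3) = deadline - sum of successor durations
Successors: activities 4 through 4 with durations [3]
Sum of successor durations = 3
LF = 26 - 3 = 23

23


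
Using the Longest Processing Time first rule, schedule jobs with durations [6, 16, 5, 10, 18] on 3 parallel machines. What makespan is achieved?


Sort jobs in decreasing order (LPT): [18, 16, 10, 6, 5]
Assign each job to the least loaded machine:
  Machine 1: jobs [18], load = 18
  Machine 2: jobs [16, 5], load = 21
  Machine 3: jobs [10, 6], load = 16
Makespan = max load = 21

21


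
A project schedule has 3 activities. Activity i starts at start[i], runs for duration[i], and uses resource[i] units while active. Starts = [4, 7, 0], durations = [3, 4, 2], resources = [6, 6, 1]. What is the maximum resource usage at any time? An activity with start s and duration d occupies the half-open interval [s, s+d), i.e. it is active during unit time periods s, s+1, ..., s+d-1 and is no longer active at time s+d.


Each activity i is active on [start_i, start_i + duration_i).
Compute total resource usage per time slot:
  t=0: active resources = [1], total = 1
  t=1: active resources = [1], total = 1
  t=2: active resources = [], total = 0
  t=3: active resources = [], total = 0
  t=4: active resources = [6], total = 6
  t=5: active resources = [6], total = 6
  t=6: active resources = [6], total = 6
  t=7: active resources = [6], total = 6
  t=8: active resources = [6], total = 6
  t=9: active resources = [6], total = 6
  t=10: active resources = [6], total = 6
Peak resource demand = 6

6


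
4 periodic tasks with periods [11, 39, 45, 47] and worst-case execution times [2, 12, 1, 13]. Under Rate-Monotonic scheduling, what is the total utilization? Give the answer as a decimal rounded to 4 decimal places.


Compute individual utilizations (exact fractions):
  Task 1: C/T = 2/11 (approx. 0.1818)
  Task 2: C/T = 12/39 = 4/13 (approx. 0.3077)
  Task 3: C/T = 1/45 (approx. 0.0222)
  Task 4: C/T = 13/47 (approx. 0.2766)
Total utilization U = 2/11 + 4/13 + 1/45 + 13/47 = 238426/302445
Rounded to 4 decimal places: U = 0.7883
RM (Liu & Layland) bound for 4 tasks = 0.756828; compare with U = 238426/302445 (approx. 0.788328)
bound < U <= 1, so the RM sufficient condition is not met (inconclusive; an exact test such as response-time analysis is needed).

0.7883


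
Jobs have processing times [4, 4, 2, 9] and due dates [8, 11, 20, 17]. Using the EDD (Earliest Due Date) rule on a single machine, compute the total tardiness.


Sort by due date (EDD order): [(4, 8), (4, 11), (9, 17), (2, 20)]
Compute completion times and tardiness:
  Job 1: p=4, d=8, C=4, tardiness=max(0,4-8)=0
  Job 2: p=4, d=11, C=8, tardiness=max(0,8-11)=0
  Job 3: p=9, d=17, C=17, tardiness=max(0,17-17)=0
  Job 4: p=2, d=20, C=19, tardiness=max(0,19-20)=0
Total tardiness = 0

0


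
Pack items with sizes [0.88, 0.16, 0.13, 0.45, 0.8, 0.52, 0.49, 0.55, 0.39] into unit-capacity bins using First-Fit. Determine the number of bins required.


Place items sequentially using First-Fit:
  Item 0.88 -> new Bin 1
  Item 0.16 -> new Bin 2
  Item 0.13 -> Bin 2 (now 0.29)
  Item 0.45 -> Bin 2 (now 0.74)
  Item 0.8 -> new Bin 3
  Item 0.52 -> new Bin 4
  Item 0.49 -> new Bin 5
  Item 0.55 -> new Bin 6
  Item 0.39 -> Bin 4 (now 0.91)
Total bins used = 6

6


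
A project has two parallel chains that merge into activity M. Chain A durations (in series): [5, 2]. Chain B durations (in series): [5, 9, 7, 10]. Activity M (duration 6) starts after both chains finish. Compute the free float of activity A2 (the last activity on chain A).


ES(A2) = sum of predecessors on chain A = 5
EF(A2) = ES + duration = 5 + 2 = 7
Successor of A2 is M. ES(M) = max(sum(A), sum(B)) = max(7, 31) = 31
Free float = ES(successor) - EF(current) = 31 - 7 = 24

24


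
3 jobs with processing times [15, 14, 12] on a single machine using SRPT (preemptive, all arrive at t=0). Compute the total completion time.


Since all jobs arrive at t=0, SRPT equals SPT ordering.
SPT order: [12, 14, 15]
Completion times:
  Job 1: p=12, C=12
  Job 2: p=14, C=26
  Job 3: p=15, C=41
Total completion time = 12 + 26 + 41 = 79

79


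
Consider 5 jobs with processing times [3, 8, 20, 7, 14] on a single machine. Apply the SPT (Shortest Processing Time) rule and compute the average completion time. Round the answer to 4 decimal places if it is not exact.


Sort jobs by processing time (SPT order): [3, 7, 8, 14, 20]
Compute completion times sequentially:
  Job 1: processing = 3, completes at 3
  Job 2: processing = 7, completes at 10
  Job 3: processing = 8, completes at 18
  Job 4: processing = 14, completes at 32
  Job 5: processing = 20, completes at 52
Sum of completion times = 115
Average completion time = 115/5 = 23.0

23.0


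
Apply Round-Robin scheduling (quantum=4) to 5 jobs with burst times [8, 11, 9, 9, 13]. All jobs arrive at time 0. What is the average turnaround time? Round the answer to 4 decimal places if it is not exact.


Time quantum = 4
Execution trace:
  J1 runs 4 units, time = 4
  J2 runs 4 units, time = 8
  J3 runs 4 units, time = 12
  J4 runs 4 units, time = 16
  J5 runs 4 units, time = 20
  J1 runs 4 units, time = 24
  J2 runs 4 units, time = 28
  J3 runs 4 units, time = 32
  J4 runs 4 units, time = 36
  J5 runs 4 units, time = 40
  J2 runs 3 units, time = 43
  J3 runs 1 units, time = 44
  J4 runs 1 units, time = 45
  J5 runs 4 units, time = 49
  J5 runs 1 units, time = 50
Finish times: [24, 43, 44, 45, 50]
Average turnaround = 206/5 = 41.2

41.2


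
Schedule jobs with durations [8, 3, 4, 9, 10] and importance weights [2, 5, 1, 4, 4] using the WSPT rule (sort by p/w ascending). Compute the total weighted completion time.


Compute p/w ratios and sort ascending (WSPT): [(3, 5), (9, 4), (10, 4), (8, 2), (4, 1)]
Compute weighted completion times:
  Job (p=3,w=5): C=3, w*C=5*3=15
  Job (p=9,w=4): C=12, w*C=4*12=48
  Job (p=10,w=4): C=22, w*C=4*22=88
  Job (p=8,w=2): C=30, w*C=2*30=60
  Job (p=4,w=1): C=34, w*C=1*34=34
Total weighted completion time = 245

245


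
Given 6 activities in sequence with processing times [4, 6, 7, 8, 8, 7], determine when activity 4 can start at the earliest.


Activity 4 starts after activities 1 through 3 complete.
Predecessor durations: [4, 6, 7]
ES = 4 + 6 + 7 = 17

17


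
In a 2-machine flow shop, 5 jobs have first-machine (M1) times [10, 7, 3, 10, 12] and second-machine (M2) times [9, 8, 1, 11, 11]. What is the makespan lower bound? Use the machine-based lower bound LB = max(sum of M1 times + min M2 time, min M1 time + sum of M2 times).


LB1 = sum(M1 times) + min(M2 times) = 42 + 1 = 43
LB2 = min(M1 times) + sum(M2 times) = 3 + 40 = 43
Lower bound = max(LB1, LB2) = max(43, 43) = 43

43


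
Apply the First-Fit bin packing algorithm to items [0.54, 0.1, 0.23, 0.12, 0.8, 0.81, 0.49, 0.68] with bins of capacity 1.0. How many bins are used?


Place items sequentially using First-Fit:
  Item 0.54 -> new Bin 1
  Item 0.1 -> Bin 1 (now 0.64)
  Item 0.23 -> Bin 1 (now 0.87)
  Item 0.12 -> Bin 1 (now 0.99)
  Item 0.8 -> new Bin 2
  Item 0.81 -> new Bin 3
  Item 0.49 -> new Bin 4
  Item 0.68 -> new Bin 5
Total bins used = 5

5


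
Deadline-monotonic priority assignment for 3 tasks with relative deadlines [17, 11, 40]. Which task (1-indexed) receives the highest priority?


Sort tasks by relative deadline (ascending):
  Task 2: deadline = 11
  Task 1: deadline = 17
  Task 3: deadline = 40
Priority order (highest first): [2, 1, 3]
Highest priority task = 2

2


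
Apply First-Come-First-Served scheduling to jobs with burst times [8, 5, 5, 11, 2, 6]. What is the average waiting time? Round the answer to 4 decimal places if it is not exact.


FCFS order (as given): [8, 5, 5, 11, 2, 6]
Waiting times:
  Job 1: wait = 0
  Job 2: wait = 8
  Job 3: wait = 13
  Job 4: wait = 18
  Job 5: wait = 29
  Job 6: wait = 31
Sum of waiting times = 99
Average waiting time = 99/6 = 16.5

16.5


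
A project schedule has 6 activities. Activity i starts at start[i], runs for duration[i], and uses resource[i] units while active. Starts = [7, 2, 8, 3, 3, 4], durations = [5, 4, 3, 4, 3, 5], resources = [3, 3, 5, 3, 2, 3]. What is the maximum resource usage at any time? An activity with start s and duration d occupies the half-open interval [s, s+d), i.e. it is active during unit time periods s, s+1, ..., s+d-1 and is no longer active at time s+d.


Each activity i is active on [start_i, start_i + duration_i).
Compute total resource usage per time slot:
  t=0: active resources = [], total = 0
  t=1: active resources = [], total = 0
  t=2: active resources = [3], total = 3
  t=3: active resources = [3, 3, 2], total = 8
  t=4: active resources = [3, 3, 2, 3], total = 11
  t=5: active resources = [3, 3, 2, 3], total = 11
  t=6: active resources = [3, 3], total = 6
  t=7: active resources = [3, 3], total = 6
  t=8: active resources = [3, 5, 3], total = 11
  t=9: active resources = [3, 5], total = 8
  t=10: active resources = [3, 5], total = 8
  t=11: active resources = [3], total = 3
Peak resource demand = 11

11


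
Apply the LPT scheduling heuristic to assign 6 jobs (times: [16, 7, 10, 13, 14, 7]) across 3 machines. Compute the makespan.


Sort jobs in decreasing order (LPT): [16, 14, 13, 10, 7, 7]
Assign each job to the least loaded machine:
  Machine 1: jobs [16, 7], load = 23
  Machine 2: jobs [14, 7], load = 21
  Machine 3: jobs [13, 10], load = 23
Makespan = max load = 23

23


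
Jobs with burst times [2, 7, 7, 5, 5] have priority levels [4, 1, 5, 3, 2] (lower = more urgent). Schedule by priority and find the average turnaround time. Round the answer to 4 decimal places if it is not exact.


Sort by priority (ascending = highest first):
Order: [(1, 7), (2, 5), (3, 5), (4, 2), (5, 7)]
Completion times:
  Priority 1, burst=7, C=7
  Priority 2, burst=5, C=12
  Priority 3, burst=5, C=17
  Priority 4, burst=2, C=19
  Priority 5, burst=7, C=26
Average turnaround = 81/5 = 16.2

16.2


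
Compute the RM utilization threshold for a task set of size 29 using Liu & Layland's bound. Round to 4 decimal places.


Compute 2^(1/29) = 1.0241895602
Subtract 1: 1.0241895602 - 1 = 0.0241895602
Multiply by n: 29 * 0.0241895602 = 0.7014972458
Round to 4 dp: 0.7015

0.7015


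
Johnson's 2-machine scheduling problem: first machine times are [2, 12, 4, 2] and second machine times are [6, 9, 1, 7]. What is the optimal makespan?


Apply Johnson's rule:
  Group 1 (a <= b): [(1, 2, 6), (4, 2, 7)]
  Group 2 (a > b): [(2, 12, 9), (3, 4, 1)]
Optimal job order: [1, 4, 2, 3]
Schedule:
  Job 1: M1 done at 2, M2 done at 8
  Job 4: M1 done at 4, M2 done at 15
  Job 2: M1 done at 16, M2 done at 25
  Job 3: M1 done at 20, M2 done at 26
Makespan = 26

26


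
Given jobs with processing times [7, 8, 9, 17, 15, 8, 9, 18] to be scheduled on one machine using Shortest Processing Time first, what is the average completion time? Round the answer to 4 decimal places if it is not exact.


Sort jobs by processing time (SPT order): [7, 8, 8, 9, 9, 15, 17, 18]
Compute completion times sequentially:
  Job 1: processing = 7, completes at 7
  Job 2: processing = 8, completes at 15
  Job 3: processing = 8, completes at 23
  Job 4: processing = 9, completes at 32
  Job 5: processing = 9, completes at 41
  Job 6: processing = 15, completes at 56
  Job 7: processing = 17, completes at 73
  Job 8: processing = 18, completes at 91
Sum of completion times = 338
Average completion time = 338/8 = 42.25

42.25


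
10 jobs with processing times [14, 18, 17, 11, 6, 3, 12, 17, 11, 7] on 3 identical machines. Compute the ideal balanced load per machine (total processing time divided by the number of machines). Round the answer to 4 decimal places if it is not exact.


Total processing time = 14 + 18 + 17 + 11 + 6 + 3 + 12 + 17 + 11 + 7 = 116
Number of machines = 3
Ideal balanced load = 116 / 3 = 38.6667

38.6667


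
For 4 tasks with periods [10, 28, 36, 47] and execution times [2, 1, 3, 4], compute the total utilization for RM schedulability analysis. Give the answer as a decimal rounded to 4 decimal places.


Compute individual utilizations (exact fractions):
  Task 1: C/T = 2/10 = 1/5 (approx. 0.2)
  Task 2: C/T = 1/28 (approx. 0.0357)
  Task 3: C/T = 3/36 = 1/12 (approx. 0.0833)
  Task 4: C/T = 4/47 (approx. 0.0851)
Total utilization U = 1/5 + 1/28 + 1/12 + 4/47 = 3989/9870
Rounded to 4 decimal places: U = 0.4042
RM (Liu & Layland) bound for 4 tasks = 0.756828; compare with U = 3989/9870 (approx. 0.404154)
U <= bound, so schedulable by RM sufficient condition.

0.4042


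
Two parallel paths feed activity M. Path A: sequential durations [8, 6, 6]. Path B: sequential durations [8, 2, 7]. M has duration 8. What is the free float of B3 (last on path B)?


ES(B3) = sum of predecessors on chain B = 10
EF(B3) = ES + duration = 10 + 7 = 17
Successor of B3 is M. ES(M) = max(sum(A), sum(B)) = max(20, 17) = 20
Free float = ES(successor) - EF(current) = 20 - 17 = 3

3


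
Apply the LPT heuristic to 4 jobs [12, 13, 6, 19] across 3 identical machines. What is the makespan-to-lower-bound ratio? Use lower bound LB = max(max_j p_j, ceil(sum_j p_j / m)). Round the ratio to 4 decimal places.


LPT order: [19, 13, 12, 6]
Machine loads after assignment: [19, 13, 18]
LPT makespan = 19
Lower bound = max(max_job, ceil(total/3)) = max(19, 17) = 19
Ratio = 19 / 19 = 1.0

1.0


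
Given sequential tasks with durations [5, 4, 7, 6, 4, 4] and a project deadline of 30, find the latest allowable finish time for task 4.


LF(activity 4) = deadline - sum of successor durations
Successors: activities 5 through 6 with durations [4, 4]
Sum of successor durations = 8
LF = 30 - 8 = 22

22


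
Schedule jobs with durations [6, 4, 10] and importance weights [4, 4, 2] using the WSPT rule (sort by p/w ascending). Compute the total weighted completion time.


Compute p/w ratios and sort ascending (WSPT): [(4, 4), (6, 4), (10, 2)]
Compute weighted completion times:
  Job (p=4,w=4): C=4, w*C=4*4=16
  Job (p=6,w=4): C=10, w*C=4*10=40
  Job (p=10,w=2): C=20, w*C=2*20=40
Total weighted completion time = 96

96


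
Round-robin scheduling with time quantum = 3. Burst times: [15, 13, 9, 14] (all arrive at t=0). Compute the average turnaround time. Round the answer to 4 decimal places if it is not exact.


Time quantum = 3
Execution trace:
  J1 runs 3 units, time = 3
  J2 runs 3 units, time = 6
  J3 runs 3 units, time = 9
  J4 runs 3 units, time = 12
  J1 runs 3 units, time = 15
  J2 runs 3 units, time = 18
  J3 runs 3 units, time = 21
  J4 runs 3 units, time = 24
  J1 runs 3 units, time = 27
  J2 runs 3 units, time = 30
  J3 runs 3 units, time = 33
  J4 runs 3 units, time = 36
  J1 runs 3 units, time = 39
  J2 runs 3 units, time = 42
  J4 runs 3 units, time = 45
  J1 runs 3 units, time = 48
  J2 runs 1 units, time = 49
  J4 runs 2 units, time = 51
Finish times: [48, 49, 33, 51]
Average turnaround = 181/4 = 45.25

45.25


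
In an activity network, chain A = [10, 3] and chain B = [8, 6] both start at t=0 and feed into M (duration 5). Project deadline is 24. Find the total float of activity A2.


Forward pass: ES(A2) = sum of predecessors on chain A = 10
EF = ES + duration = 10 + 3 = 13
Backward pass: LF(M) = deadline = 24; LS(M) = 24 - 5 = 19
LF(A2) = LS(M) - sum(successors on chain A) = 19 - 0 = 19
LS = LF - duration = 19 - 3 = 16
Total float = LS - ES = 16 - 10 = 6

6


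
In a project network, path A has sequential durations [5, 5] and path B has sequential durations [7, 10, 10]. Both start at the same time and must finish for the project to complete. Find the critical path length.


Path A total = 5 + 5 = 10
Path B total = 7 + 10 + 10 = 27
Critical path = longest path = max(10, 27) = 27

27


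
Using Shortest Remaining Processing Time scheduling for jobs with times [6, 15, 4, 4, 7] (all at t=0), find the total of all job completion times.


Since all jobs arrive at t=0, SRPT equals SPT ordering.
SPT order: [4, 4, 6, 7, 15]
Completion times:
  Job 1: p=4, C=4
  Job 2: p=4, C=8
  Job 3: p=6, C=14
  Job 4: p=7, C=21
  Job 5: p=15, C=36
Total completion time = 4 + 8 + 14 + 21 + 36 = 83

83


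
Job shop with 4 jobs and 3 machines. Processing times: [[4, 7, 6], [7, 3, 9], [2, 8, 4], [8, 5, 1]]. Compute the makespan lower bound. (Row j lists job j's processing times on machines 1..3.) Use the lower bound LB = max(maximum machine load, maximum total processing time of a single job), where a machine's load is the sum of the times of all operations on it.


Machine loads:
  Machine 1: 4 + 7 + 2 + 8 = 21
  Machine 2: 7 + 3 + 8 + 5 = 23
  Machine 3: 6 + 9 + 4 + 1 = 20
Max machine load = 23
Job totals:
  Job 1: 17
  Job 2: 19
  Job 3: 14
  Job 4: 14
Max job total = 19
Lower bound = max(23, 19) = 23

23


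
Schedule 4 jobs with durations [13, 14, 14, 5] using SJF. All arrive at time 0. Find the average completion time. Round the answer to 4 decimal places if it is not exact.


SJF order (ascending): [5, 13, 14, 14]
Completion times:
  Job 1: burst=5, C=5
  Job 2: burst=13, C=18
  Job 3: burst=14, C=32
  Job 4: burst=14, C=46
Average completion = 101/4 = 25.25

25.25


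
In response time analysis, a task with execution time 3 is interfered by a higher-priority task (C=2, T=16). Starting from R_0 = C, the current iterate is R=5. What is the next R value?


R_next = C + ceil(R_prev / T_hp) * C_hp
ceil(5 / 16) = ceil(0.3125) = 1
Interference = 1 * 2 = 2
R_next = 3 + 2 = 5
R_next = R_prev, so the iteration has converged (response time = 5).

5


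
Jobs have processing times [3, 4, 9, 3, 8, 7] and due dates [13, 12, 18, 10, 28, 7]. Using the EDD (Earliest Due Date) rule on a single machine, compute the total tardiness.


Sort by due date (EDD order): [(7, 7), (3, 10), (4, 12), (3, 13), (9, 18), (8, 28)]
Compute completion times and tardiness:
  Job 1: p=7, d=7, C=7, tardiness=max(0,7-7)=0
  Job 2: p=3, d=10, C=10, tardiness=max(0,10-10)=0
  Job 3: p=4, d=12, C=14, tardiness=max(0,14-12)=2
  Job 4: p=3, d=13, C=17, tardiness=max(0,17-13)=4
  Job 5: p=9, d=18, C=26, tardiness=max(0,26-18)=8
  Job 6: p=8, d=28, C=34, tardiness=max(0,34-28)=6
Total tardiness = 20

20


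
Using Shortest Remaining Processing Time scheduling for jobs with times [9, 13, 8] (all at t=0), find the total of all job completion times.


Since all jobs arrive at t=0, SRPT equals SPT ordering.
SPT order: [8, 9, 13]
Completion times:
  Job 1: p=8, C=8
  Job 2: p=9, C=17
  Job 3: p=13, C=30
Total completion time = 8 + 17 + 30 = 55

55


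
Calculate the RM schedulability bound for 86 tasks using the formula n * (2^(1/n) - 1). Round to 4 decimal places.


Compute 2^(1/86) = 1.0080924190
Subtract 1: 1.0080924190 - 1 = 0.0080924190
Multiply by n: 86 * 0.0080924190 = 0.6959480340
Round to 4 dp: 0.6959

0.6959


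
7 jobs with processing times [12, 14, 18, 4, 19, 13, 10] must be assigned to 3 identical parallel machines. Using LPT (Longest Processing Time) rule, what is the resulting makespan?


Sort jobs in decreasing order (LPT): [19, 18, 14, 13, 12, 10, 4]
Assign each job to the least loaded machine:
  Machine 1: jobs [19, 10], load = 29
  Machine 2: jobs [18, 12], load = 30
  Machine 3: jobs [14, 13, 4], load = 31
Makespan = max load = 31

31


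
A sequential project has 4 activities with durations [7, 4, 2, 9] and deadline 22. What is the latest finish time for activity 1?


LF(activity 1) = deadline - sum of successor durations
Successors: activities 2 through 4 with durations [4, 2, 9]
Sum of successor durations = 15
LF = 22 - 15 = 7

7


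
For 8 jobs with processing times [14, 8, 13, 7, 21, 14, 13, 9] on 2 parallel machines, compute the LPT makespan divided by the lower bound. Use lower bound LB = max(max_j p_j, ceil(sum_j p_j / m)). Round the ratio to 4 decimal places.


LPT order: [21, 14, 14, 13, 13, 9, 8, 7]
Machine loads after assignment: [50, 49]
LPT makespan = 50
Lower bound = max(max_job, ceil(total/2)) = max(21, 50) = 50
Ratio = 50 / 50 = 1.0

1.0


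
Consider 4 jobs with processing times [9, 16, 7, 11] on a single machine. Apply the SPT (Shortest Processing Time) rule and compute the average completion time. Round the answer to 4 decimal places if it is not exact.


Sort jobs by processing time (SPT order): [7, 9, 11, 16]
Compute completion times sequentially:
  Job 1: processing = 7, completes at 7
  Job 2: processing = 9, completes at 16
  Job 3: processing = 11, completes at 27
  Job 4: processing = 16, completes at 43
Sum of completion times = 93
Average completion time = 93/4 = 23.25

23.25


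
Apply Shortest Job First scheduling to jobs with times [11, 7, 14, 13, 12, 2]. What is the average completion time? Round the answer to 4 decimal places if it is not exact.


SJF order (ascending): [2, 7, 11, 12, 13, 14]
Completion times:
  Job 1: burst=2, C=2
  Job 2: burst=7, C=9
  Job 3: burst=11, C=20
  Job 4: burst=12, C=32
  Job 5: burst=13, C=45
  Job 6: burst=14, C=59
Average completion = 167/6 = 27.8333

27.8333


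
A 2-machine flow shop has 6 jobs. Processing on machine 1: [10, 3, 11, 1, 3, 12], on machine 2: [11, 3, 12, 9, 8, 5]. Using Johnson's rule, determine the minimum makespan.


Apply Johnson's rule:
  Group 1 (a <= b): [(4, 1, 9), (2, 3, 3), (5, 3, 8), (1, 10, 11), (3, 11, 12)]
  Group 2 (a > b): [(6, 12, 5)]
Optimal job order: [4, 2, 5, 1, 3, 6]
Schedule:
  Job 4: M1 done at 1, M2 done at 10
  Job 2: M1 done at 4, M2 done at 13
  Job 5: M1 done at 7, M2 done at 21
  Job 1: M1 done at 17, M2 done at 32
  Job 3: M1 done at 28, M2 done at 44
  Job 6: M1 done at 40, M2 done at 49
Makespan = 49

49


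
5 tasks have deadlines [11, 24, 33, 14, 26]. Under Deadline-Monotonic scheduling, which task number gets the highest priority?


Sort tasks by relative deadline (ascending):
  Task 1: deadline = 11
  Task 4: deadline = 14
  Task 2: deadline = 24
  Task 5: deadline = 26
  Task 3: deadline = 33
Priority order (highest first): [1, 4, 2, 5, 3]
Highest priority task = 1

1


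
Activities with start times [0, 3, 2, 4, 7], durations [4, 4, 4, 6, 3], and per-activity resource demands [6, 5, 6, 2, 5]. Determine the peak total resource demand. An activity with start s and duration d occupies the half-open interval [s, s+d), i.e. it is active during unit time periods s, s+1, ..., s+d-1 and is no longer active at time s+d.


Each activity i is active on [start_i, start_i + duration_i).
Compute total resource usage per time slot:
  t=0: active resources = [6], total = 6
  t=1: active resources = [6], total = 6
  t=2: active resources = [6, 6], total = 12
  t=3: active resources = [6, 5, 6], total = 17
  t=4: active resources = [5, 6, 2], total = 13
  t=5: active resources = [5, 6, 2], total = 13
  t=6: active resources = [5, 2], total = 7
  t=7: active resources = [2, 5], total = 7
  t=8: active resources = [2, 5], total = 7
  t=9: active resources = [2, 5], total = 7
Peak resource demand = 17

17


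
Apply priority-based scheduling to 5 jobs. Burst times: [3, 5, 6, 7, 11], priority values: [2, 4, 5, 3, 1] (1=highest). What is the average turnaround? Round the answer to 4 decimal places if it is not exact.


Sort by priority (ascending = highest first):
Order: [(1, 11), (2, 3), (3, 7), (4, 5), (5, 6)]
Completion times:
  Priority 1, burst=11, C=11
  Priority 2, burst=3, C=14
  Priority 3, burst=7, C=21
  Priority 4, burst=5, C=26
  Priority 5, burst=6, C=32
Average turnaround = 104/5 = 20.8

20.8


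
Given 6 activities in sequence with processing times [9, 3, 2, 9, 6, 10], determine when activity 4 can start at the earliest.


Activity 4 starts after activities 1 through 3 complete.
Predecessor durations: [9, 3, 2]
ES = 9 + 3 + 2 = 14

14


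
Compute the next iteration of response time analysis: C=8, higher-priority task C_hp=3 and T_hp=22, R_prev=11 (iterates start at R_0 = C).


R_next = C + ceil(R_prev / T_hp) * C_hp
ceil(11 / 22) = ceil(0.5) = 1
Interference = 1 * 3 = 3
R_next = 8 + 3 = 11
R_next = R_prev, so the iteration has converged (response time = 11).

11


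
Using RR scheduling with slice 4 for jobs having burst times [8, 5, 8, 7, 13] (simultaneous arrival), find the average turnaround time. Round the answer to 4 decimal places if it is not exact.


Time quantum = 4
Execution trace:
  J1 runs 4 units, time = 4
  J2 runs 4 units, time = 8
  J3 runs 4 units, time = 12
  J4 runs 4 units, time = 16
  J5 runs 4 units, time = 20
  J1 runs 4 units, time = 24
  J2 runs 1 units, time = 25
  J3 runs 4 units, time = 29
  J4 runs 3 units, time = 32
  J5 runs 4 units, time = 36
  J5 runs 4 units, time = 40
  J5 runs 1 units, time = 41
Finish times: [24, 25, 29, 32, 41]
Average turnaround = 151/5 = 30.2

30.2


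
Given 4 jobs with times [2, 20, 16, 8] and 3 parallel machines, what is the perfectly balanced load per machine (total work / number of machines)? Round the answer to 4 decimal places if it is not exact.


Total processing time = 2 + 20 + 16 + 8 = 46
Number of machines = 3
Ideal balanced load = 46 / 3 = 15.3333

15.3333


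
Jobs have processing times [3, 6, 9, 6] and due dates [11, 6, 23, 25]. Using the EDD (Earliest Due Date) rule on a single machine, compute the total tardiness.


Sort by due date (EDD order): [(6, 6), (3, 11), (9, 23), (6, 25)]
Compute completion times and tardiness:
  Job 1: p=6, d=6, C=6, tardiness=max(0,6-6)=0
  Job 2: p=3, d=11, C=9, tardiness=max(0,9-11)=0
  Job 3: p=9, d=23, C=18, tardiness=max(0,18-23)=0
  Job 4: p=6, d=25, C=24, tardiness=max(0,24-25)=0
Total tardiness = 0

0


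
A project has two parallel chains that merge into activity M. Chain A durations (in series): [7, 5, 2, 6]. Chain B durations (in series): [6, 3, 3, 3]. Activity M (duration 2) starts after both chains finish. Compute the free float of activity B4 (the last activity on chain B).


ES(B4) = sum of predecessors on chain B = 12
EF(B4) = ES + duration = 12 + 3 = 15
Successor of B4 is M. ES(M) = max(sum(A), sum(B)) = max(20, 15) = 20
Free float = ES(successor) - EF(current) = 20 - 15 = 5

5


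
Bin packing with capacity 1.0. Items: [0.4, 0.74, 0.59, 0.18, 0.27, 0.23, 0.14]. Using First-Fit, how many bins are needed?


Place items sequentially using First-Fit:
  Item 0.4 -> new Bin 1
  Item 0.74 -> new Bin 2
  Item 0.59 -> Bin 1 (now 0.99)
  Item 0.18 -> Bin 2 (now 0.92)
  Item 0.27 -> new Bin 3
  Item 0.23 -> Bin 3 (now 0.5)
  Item 0.14 -> Bin 3 (now 0.64)
Total bins used = 3

3


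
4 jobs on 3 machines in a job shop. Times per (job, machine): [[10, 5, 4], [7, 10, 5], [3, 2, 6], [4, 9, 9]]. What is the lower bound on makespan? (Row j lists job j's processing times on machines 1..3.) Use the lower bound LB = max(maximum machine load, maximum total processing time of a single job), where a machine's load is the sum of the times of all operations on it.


Machine loads:
  Machine 1: 10 + 7 + 3 + 4 = 24
  Machine 2: 5 + 10 + 2 + 9 = 26
  Machine 3: 4 + 5 + 6 + 9 = 24
Max machine load = 26
Job totals:
  Job 1: 19
  Job 2: 22
  Job 3: 11
  Job 4: 22
Max job total = 22
Lower bound = max(26, 22) = 26

26


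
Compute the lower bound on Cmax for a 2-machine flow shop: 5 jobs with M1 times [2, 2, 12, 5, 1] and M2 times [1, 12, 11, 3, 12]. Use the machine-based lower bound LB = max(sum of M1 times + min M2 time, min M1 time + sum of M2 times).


LB1 = sum(M1 times) + min(M2 times) = 22 + 1 = 23
LB2 = min(M1 times) + sum(M2 times) = 1 + 39 = 40
Lower bound = max(LB1, LB2) = max(23, 40) = 40

40


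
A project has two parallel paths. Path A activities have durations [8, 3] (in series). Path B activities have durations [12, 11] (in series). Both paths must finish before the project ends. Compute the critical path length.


Path A total = 8 + 3 = 11
Path B total = 12 + 11 = 23
Critical path = longest path = max(11, 23) = 23

23


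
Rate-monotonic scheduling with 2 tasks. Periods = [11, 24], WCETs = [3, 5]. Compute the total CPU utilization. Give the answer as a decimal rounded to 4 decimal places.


Compute individual utilizations (exact fractions):
  Task 1: C/T = 3/11 (approx. 0.2727)
  Task 2: C/T = 5/24 (approx. 0.2083)
Total utilization U = 3/11 + 5/24 = 127/264
Rounded to 4 decimal places: U = 0.4811
RM (Liu & Layland) bound for 2 tasks = 0.828427; compare with U = 127/264 (approx. 0.481061)
U <= bound, so schedulable by RM sufficient condition.

0.4811


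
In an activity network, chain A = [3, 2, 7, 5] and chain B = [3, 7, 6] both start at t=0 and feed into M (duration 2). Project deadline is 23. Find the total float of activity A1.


Forward pass: ES(A1) = sum of predecessors on chain A = 0
EF = ES + duration = 0 + 3 = 3
Backward pass: LF(M) = deadline = 23; LS(M) = 23 - 2 = 21
LF(A1) = LS(M) - sum(successors on chain A) = 21 - 14 = 7
LS = LF - duration = 7 - 3 = 4
Total float = LS - ES = 4 - 0 = 4

4


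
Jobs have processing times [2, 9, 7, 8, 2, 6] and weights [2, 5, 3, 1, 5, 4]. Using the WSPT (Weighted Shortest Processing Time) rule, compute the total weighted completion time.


Compute p/w ratios and sort ascending (WSPT): [(2, 5), (2, 2), (6, 4), (9, 5), (7, 3), (8, 1)]
Compute weighted completion times:
  Job (p=2,w=5): C=2, w*C=5*2=10
  Job (p=2,w=2): C=4, w*C=2*4=8
  Job (p=6,w=4): C=10, w*C=4*10=40
  Job (p=9,w=5): C=19, w*C=5*19=95
  Job (p=7,w=3): C=26, w*C=3*26=78
  Job (p=8,w=1): C=34, w*C=1*34=34
Total weighted completion time = 265

265
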